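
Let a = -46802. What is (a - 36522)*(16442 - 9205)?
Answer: -603015788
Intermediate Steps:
(a - 36522)*(16442 - 9205) = (-46802 - 36522)*(16442 - 9205) = -83324*7237 = -603015788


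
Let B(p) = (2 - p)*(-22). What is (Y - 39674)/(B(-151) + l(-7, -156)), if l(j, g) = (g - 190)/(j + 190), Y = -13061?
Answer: 9650505/616324 ≈ 15.658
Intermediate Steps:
l(j, g) = (-190 + g)/(190 + j)
B(p) = -44 + 22*p
(Y - 39674)/(B(-151) + l(-7, -156)) = (-13061 - 39674)/((-44 + 22*(-151)) + (-190 - 156)/(190 - 7)) = -52735/((-44 - 3322) - 346/183) = -52735/(-3366 + (1/183)*(-346)) = -52735/(-3366 - 346/183) = -52735/(-616324/183) = -52735*(-183/616324) = 9650505/616324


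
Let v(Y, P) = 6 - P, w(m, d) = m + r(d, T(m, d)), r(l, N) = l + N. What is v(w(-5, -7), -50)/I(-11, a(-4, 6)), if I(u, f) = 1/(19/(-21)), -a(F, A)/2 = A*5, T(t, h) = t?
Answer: -152/3 ≈ -50.667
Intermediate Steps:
a(F, A) = -10*A (a(F, A) = -2*A*5 = -10*A)
r(l, N) = N + l
w(m, d) = d + 2*m (w(m, d) = m + (m + d) = m + (d + m) = d + 2*m)
I(u, f) = -21/19 (I(u, f) = 1/(19*(-1/21)) = 1/(-19/21) = 1*(-21/19) = -21/19)
v(w(-5, -7), -50)/I(-11, a(-4, 6)) = (6 - 1*(-50))/(-21/19) = (6 + 50)*(-19/21) = 56*(-19/21) = -152/3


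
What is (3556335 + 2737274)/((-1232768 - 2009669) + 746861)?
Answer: -6293609/2495576 ≈ -2.5219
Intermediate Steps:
(3556335 + 2737274)/((-1232768 - 2009669) + 746861) = 6293609/(-3242437 + 746861) = 6293609/(-2495576) = 6293609*(-1/2495576) = -6293609/2495576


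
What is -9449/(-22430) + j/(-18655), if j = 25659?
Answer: -15970411/16737266 ≈ -0.95418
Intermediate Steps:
-9449/(-22430) + j/(-18655) = -9449/(-22430) + 25659/(-18655) = -9449*(-1/22430) + 25659*(-1/18655) = 9449/22430 - 25659/18655 = -15970411/16737266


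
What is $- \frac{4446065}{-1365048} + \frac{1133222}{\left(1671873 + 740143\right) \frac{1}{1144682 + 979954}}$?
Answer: $\frac{205413456493208891}{205782351048} \approx 9.9821 \cdot 10^{5}$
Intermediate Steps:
$- \frac{4446065}{-1365048} + \frac{1133222}{\left(1671873 + 740143\right) \frac{1}{1144682 + 979954}} = \left(-4446065\right) \left(- \frac{1}{1365048}\right) + \frac{1133222}{2412016 \cdot \frac{1}{2124636}} = \frac{4446065}{1365048} + \frac{1133222}{2412016 \cdot \frac{1}{2124636}} = \frac{4446065}{1365048} + \frac{1133222}{\frac{603004}{531159}} = \frac{4446065}{1365048} + 1133222 \cdot \frac{531159}{603004} = \frac{4446065}{1365048} + \frac{300960532149}{301502} = \frac{205413456493208891}{205782351048}$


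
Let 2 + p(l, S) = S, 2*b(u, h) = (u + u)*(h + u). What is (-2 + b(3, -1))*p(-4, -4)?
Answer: -24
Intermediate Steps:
b(u, h) = u*(h + u) (b(u, h) = ((u + u)*(h + u))/2 = ((2*u)*(h + u))/2 = (2*u*(h + u))/2 = u*(h + u))
p(l, S) = -2 + S
(-2 + b(3, -1))*p(-4, -4) = (-2 + 3*(-1 + 3))*(-2 - 4) = (-2 + 3*2)*(-6) = (-2 + 6)*(-6) = 4*(-6) = -24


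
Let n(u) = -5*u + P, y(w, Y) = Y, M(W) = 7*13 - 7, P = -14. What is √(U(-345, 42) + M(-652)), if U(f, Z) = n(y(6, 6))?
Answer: 2*√10 ≈ 6.3246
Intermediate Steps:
M(W) = 84 (M(W) = 91 - 7 = 84)
n(u) = -14 - 5*u (n(u) = -5*u - 14 = -14 - 5*u)
U(f, Z) = -44 (U(f, Z) = -14 - 5*6 = -14 - 30 = -44)
√(U(-345, 42) + M(-652)) = √(-44 + 84) = √40 = 2*√10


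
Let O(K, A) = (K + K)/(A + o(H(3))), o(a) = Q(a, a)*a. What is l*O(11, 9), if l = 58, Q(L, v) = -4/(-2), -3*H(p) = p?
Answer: 1276/7 ≈ 182.29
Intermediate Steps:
H(p) = -p/3
Q(L, v) = 2 (Q(L, v) = -4*(-½) = 2)
o(a) = 2*a
O(K, A) = 2*K/(-2 + A) (O(K, A) = (K + K)/(A + 2*(-⅓*3)) = (2*K)/(A + 2*(-1)) = (2*K)/(A - 2) = (2*K)/(-2 + A) = 2*K/(-2 + A))
l*O(11, 9) = 58*(2*11/(-2 + 9)) = 58*(2*11/7) = 58*(2*11*(⅐)) = 58*(22/7) = 1276/7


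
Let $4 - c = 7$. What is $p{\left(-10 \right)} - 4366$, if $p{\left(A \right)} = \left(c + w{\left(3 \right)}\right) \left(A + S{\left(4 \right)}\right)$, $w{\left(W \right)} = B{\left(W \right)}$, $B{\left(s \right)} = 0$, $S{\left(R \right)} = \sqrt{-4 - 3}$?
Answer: $-4336 - 3 i \sqrt{7} \approx -4336.0 - 7.9373 i$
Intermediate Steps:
$S{\left(R \right)} = i \sqrt{7}$ ($S{\left(R \right)} = \sqrt{-7} = i \sqrt{7}$)
$w{\left(W \right)} = 0$
$c = -3$ ($c = 4 - 7 = -3$)
$p{\left(A \right)} = - 3 A - 3 i \sqrt{7}$ ($p{\left(A \right)} = \left(-3 + 0\right) \left(A + i \sqrt{7}\right) = - 3 \left(A + i \sqrt{7}\right) = - 3 A - 3 i \sqrt{7}$)
$p{\left(-10 \right)} - 4366 = \left(\left(-3\right) \left(-10\right) - 3 i \sqrt{7}\right) - 4366 = \left(30 - 3 i \sqrt{7}\right) - 4366 = -4336 - 3 i \sqrt{7}$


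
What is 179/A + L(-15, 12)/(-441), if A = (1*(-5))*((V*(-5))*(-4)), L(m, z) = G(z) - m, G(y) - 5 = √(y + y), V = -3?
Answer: 24313/44100 - 2*√6/441 ≈ 0.54021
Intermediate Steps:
G(y) = 5 + √2*√y (G(y) = 5 + √(y + y) = 5 + √(2*y) = 5 + √2*√y)
L(m, z) = 5 - m + √2*√z (L(m, z) = (5 + √2*√z) - m = 5 - m + √2*√z)
A = 300 (A = (1*(-5))*(-3*(-5)*(-4)) = -75*(-4) = -5*(-60) = 300)
179/A + L(-15, 12)/(-441) = 179/300 + (5 - 1*(-15) + √2*√12)/(-441) = 179*(1/300) + (5 + 15 + √2*(2*√3))*(-1/441) = 179/300 + (5 + 15 + 2*√6)*(-1/441) = 179/300 + (20 + 2*√6)*(-1/441) = 179/300 + (-20/441 - 2*√6/441) = 24313/44100 - 2*√6/441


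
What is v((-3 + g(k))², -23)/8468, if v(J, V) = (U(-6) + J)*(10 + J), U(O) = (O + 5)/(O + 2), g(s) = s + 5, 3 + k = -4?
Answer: 3535/33872 ≈ 0.10436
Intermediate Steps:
k = -7 (k = -3 - 4 = -7)
g(s) = 5 + s
U(O) = (5 + O)/(2 + O)
v(J, V) = (10 + J)*(¼ + J) (v(J, V) = ((5 - 6)/(2 - 6) + J)*(10 + J) = (-1/(-4) + J)*(10 + J) = (-¼*(-1) + J)*(10 + J) = (¼ + J)*(10 + J) = (10 + J)*(¼ + J))
v((-3 + g(k))², -23)/8468 = (5/2 + ((-3 + (5 - 7))²)² + 41*(-3 + (5 - 7))²/4)/8468 = (5/2 + ((-3 - 2)²)² + 41*(-3 - 2)²/4)*(1/8468) = (5/2 + ((-5)²)² + (41/4)*(-5)²)*(1/8468) = (5/2 + 25² + (41/4)*25)*(1/8468) = (5/2 + 625 + 1025/4)*(1/8468) = (3535/4)*(1/8468) = 3535/33872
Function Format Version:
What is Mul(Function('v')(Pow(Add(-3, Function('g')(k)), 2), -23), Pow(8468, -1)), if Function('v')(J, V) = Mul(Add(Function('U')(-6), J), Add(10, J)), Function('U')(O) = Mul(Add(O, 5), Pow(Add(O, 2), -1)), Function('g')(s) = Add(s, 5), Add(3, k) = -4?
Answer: Rational(3535, 33872) ≈ 0.10436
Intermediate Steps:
k = -7 (k = Add(-3, -4) = -7)
Function('g')(s) = Add(5, s)
Function('U')(O) = Mul(Pow(Add(2, O), -1), Add(5, O)) (Function('U')(O) = Mul(Add(5, O), Pow(Add(2, O), -1)) = Mul(Pow(Add(2, O), -1), Add(5, O)))
Function('v')(J, V) = Mul(Add(10, J), Add(Rational(1, 4), J)) (Function('v')(J, V) = Mul(Add(Mul(Pow(Add(2, -6), -1), Add(5, -6)), J), Add(10, J)) = Mul(Add(Mul(Pow(-4, -1), -1), J), Add(10, J)) = Mul(Add(Mul(Rational(-1, 4), -1), J), Add(10, J)) = Mul(Add(Rational(1, 4), J), Add(10, J)) = Mul(Add(10, J), Add(Rational(1, 4), J)))
Mul(Function('v')(Pow(Add(-3, Function('g')(k)), 2), -23), Pow(8468, -1)) = Mul(Add(Rational(5, 2), Pow(Pow(Add(-3, Add(5, -7)), 2), 2), Mul(Rational(41, 4), Pow(Add(-3, Add(5, -7)), 2))), Pow(8468, -1)) = Mul(Add(Rational(5, 2), Pow(Pow(Add(-3, -2), 2), 2), Mul(Rational(41, 4), Pow(Add(-3, -2), 2))), Rational(1, 8468)) = Mul(Add(Rational(5, 2), Pow(Pow(-5, 2), 2), Mul(Rational(41, 4), Pow(-5, 2))), Rational(1, 8468)) = Mul(Add(Rational(5, 2), Pow(25, 2), Mul(Rational(41, 4), 25)), Rational(1, 8468)) = Mul(Add(Rational(5, 2), 625, Rational(1025, 4)), Rational(1, 8468)) = Mul(Rational(3535, 4), Rational(1, 8468)) = Rational(3535, 33872)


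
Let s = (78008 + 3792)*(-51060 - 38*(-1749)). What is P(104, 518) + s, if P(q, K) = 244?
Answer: 1259883844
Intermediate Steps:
s = 1259883600 (s = 81800*(-51060 + 66462) = 81800*15402 = 1259883600)
P(104, 518) + s = 244 + 1259883600 = 1259883844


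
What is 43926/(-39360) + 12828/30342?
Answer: -22997017/33173920 ≈ -0.69323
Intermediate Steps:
43926/(-39360) + 12828/30342 = 43926*(-1/39360) + 12828*(1/30342) = -7321/6560 + 2138/5057 = -22997017/33173920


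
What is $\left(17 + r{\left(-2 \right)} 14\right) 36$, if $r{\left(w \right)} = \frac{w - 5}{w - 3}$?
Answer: $\frac{6588}{5} \approx 1317.6$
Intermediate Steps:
$r{\left(w \right)} = \frac{-5 + w}{-3 + w}$
$\left(17 + r{\left(-2 \right)} 14\right) 36 = \left(17 + \frac{-5 - 2}{-3 - 2} \cdot 14\right) 36 = \left(17 + \frac{1}{-5} \left(-7\right) 14\right) 36 = \left(17 + \left(- \frac{1}{5}\right) \left(-7\right) 14\right) 36 = \left(17 + \frac{7}{5} \cdot 14\right) 36 = \left(17 + \frac{98}{5}\right) 36 = \frac{183}{5} \cdot 36 = \frac{6588}{5}$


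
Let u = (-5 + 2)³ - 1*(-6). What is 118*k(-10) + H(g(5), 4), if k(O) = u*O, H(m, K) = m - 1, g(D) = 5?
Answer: 24784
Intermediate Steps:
u = -21 (u = (-3)³ + 6 = -27 + 6 = -21)
H(m, K) = -1 + m
k(O) = -21*O
118*k(-10) + H(g(5), 4) = 118*(-21*(-10)) + (-1 + 5) = 118*210 + 4 = 24780 + 4 = 24784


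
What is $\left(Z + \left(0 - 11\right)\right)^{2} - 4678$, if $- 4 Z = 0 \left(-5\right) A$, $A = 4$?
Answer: $-4557$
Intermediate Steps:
$Z = 0$ ($Z = - \frac{0 \left(-5\right) 4}{4} = - \frac{0 \cdot 4}{4} = \left(- \frac{1}{4}\right) 0 = 0$)
$\left(Z + \left(0 - 11\right)\right)^{2} - 4678 = \left(0 + \left(0 - 11\right)\right)^{2} - 4678 = \left(0 - 11\right)^{2} - 4678 = \left(-11\right)^{2} - 4678 = 121 - 4678 = -4557$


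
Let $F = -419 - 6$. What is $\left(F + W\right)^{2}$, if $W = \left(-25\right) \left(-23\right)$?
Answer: $22500$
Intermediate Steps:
$W = 575$
$F = -425$
$\left(F + W\right)^{2} = \left(-425 + 575\right)^{2} = 150^{2} = 22500$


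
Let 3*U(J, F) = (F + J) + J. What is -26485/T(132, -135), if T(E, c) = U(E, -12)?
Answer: -26485/84 ≈ -315.30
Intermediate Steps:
U(J, F) = F/3 + 2*J/3 (U(J, F) = ((F + J) + J)/3 = (F + 2*J)/3 = F/3 + 2*J/3)
T(E, c) = -4 + 2*E/3 (T(E, c) = (⅓)*(-12) + 2*E/3 = -4 + 2*E/3)
-26485/T(132, -135) = -26485/(-4 + (⅔)*132) = -26485/(-4 + 88) = -26485/84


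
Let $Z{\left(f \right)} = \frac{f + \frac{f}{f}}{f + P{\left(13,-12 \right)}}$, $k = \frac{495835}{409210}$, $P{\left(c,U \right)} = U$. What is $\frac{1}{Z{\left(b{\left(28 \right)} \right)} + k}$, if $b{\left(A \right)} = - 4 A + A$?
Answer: $\frac{3928416}{8156459} \approx 0.48163$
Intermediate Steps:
$b{\left(A \right)} = - 3 A$
$k = \frac{99167}{81842}$ ($k = 495835 \cdot \frac{1}{409210} = \frac{99167}{81842} \approx 1.2117$)
$Z{\left(f \right)} = \frac{1 + f}{-12 + f}$ ($Z{\left(f \right)} = \frac{f + \frac{f}{f}}{f - 12} = \frac{f + 1}{-12 + f} = \frac{1 + f}{-12 + f}$)
$\frac{1}{Z{\left(b{\left(28 \right)} \right)} + k} = \frac{1}{\frac{1 - 84}{-12 - 84} + \frac{99167}{81842}} = \frac{1}{\frac{1}{-96} \left(-83\right) + \frac{99167}{81842}} = \frac{1}{\left(- \frac{1}{96}\right) \left(-83\right) + \frac{99167}{81842}} = \frac{1}{\frac{83}{96} + \frac{99167}{81842}} = \frac{1}{\frac{8156459}{3928416}} = \frac{3928416}{8156459}$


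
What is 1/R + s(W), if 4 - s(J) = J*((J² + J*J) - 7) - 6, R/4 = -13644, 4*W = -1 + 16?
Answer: -7555367/109152 ≈ -69.219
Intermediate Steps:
W = 15/4 (W = (-1 + 16)/4 = (¼)*15 = 15/4 ≈ 3.7500)
R = -54576 (R = 4*(-13644) = -54576)
s(J) = 10 - J*(-7 + 2*J²) (s(J) = 4 - (J*((J² + J*J) - 7) - 6) = 4 - (J*((J² + J²) - 7) - 6) = 4 - (J*(2*J² - 7) - 6) = 4 - (J*(-7 + 2*J²) - 6) = 4 - (-6 + J*(-7 + 2*J²)) = 4 + (6 - J*(-7 + 2*J²)) = 10 - J*(-7 + 2*J²))
1/R + s(W) = 1/(-54576) + (10 - 2*(15/4)³ + 7*(15/4)) = -1/54576 + (10 - 2*3375/64 + 105/4) = -1/54576 + (10 - 3375/32 + 105/4) = -1/54576 - 2215/32 = -7555367/109152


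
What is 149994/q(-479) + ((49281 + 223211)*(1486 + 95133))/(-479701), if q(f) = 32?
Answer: -385270336871/7675216 ≈ -50197.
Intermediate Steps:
149994/q(-479) + ((49281 + 223211)*(1486 + 95133))/(-479701) = 149994/32 + ((49281 + 223211)*(1486 + 95133))/(-479701) = 149994*(1/32) + (272492*96619)*(-1/479701) = 74997/16 + 26327904548*(-1/479701) = 74997/16 - 26327904548/479701 = -385270336871/7675216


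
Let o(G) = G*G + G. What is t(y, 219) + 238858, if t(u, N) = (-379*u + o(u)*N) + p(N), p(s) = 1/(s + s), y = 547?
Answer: 28767011743/438 ≈ 6.5678e+7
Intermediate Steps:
o(G) = G + G² (o(G) = G² + G = G + G²)
p(s) = 1/(2*s)
t(u, N) = 1/(2*N) - 379*u + N*u*(1 + u) (t(u, N) = (-379*u + (u*(1 + u))*N) + 1/(2*N) = (-379*u + N*u*(1 + u)) + 1/(2*N) = 1/(2*N) - 379*u + N*u*(1 + u))
t(y, 219) + 238858 = (½ + 219*547*(-379 + 219*(1 + 547)))/219 + 238858 = (½ + 219*547*(-379 + 219*548))/219 + 238858 = (½ + 219*547*(-379 + 120012))/219 + 238858 = (½ + 219*547*119633)/219 + 238858 = (½ + 14331195969)/219 + 238858 = (1/219)*(28662391939/2) + 238858 = 28662391939/438 + 238858 = 28767011743/438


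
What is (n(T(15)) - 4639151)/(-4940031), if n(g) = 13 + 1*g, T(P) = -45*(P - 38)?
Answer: 4638103/4940031 ≈ 0.93888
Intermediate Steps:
T(P) = 1710 - 45*P (T(P) = -45*(-38 + P) = 1710 - 45*P)
n(g) = 13 + g
(n(T(15)) - 4639151)/(-4940031) = ((13 + (1710 - 45*15)) - 4639151)/(-4940031) = ((13 + (1710 - 675)) - 4639151)*(-1/4940031) = ((13 + 1035) - 4639151)*(-1/4940031) = (1048 - 4639151)*(-1/4940031) = -4638103*(-1/4940031) = 4638103/4940031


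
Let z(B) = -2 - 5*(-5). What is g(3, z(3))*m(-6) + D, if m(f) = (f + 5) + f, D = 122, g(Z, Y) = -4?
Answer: 150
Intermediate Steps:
z(B) = 23 (z(B) = -2 + 25 = 23)
m(f) = 5 + 2*f (m(f) = (5 + f) + f = 5 + 2*f)
g(3, z(3))*m(-6) + D = -4*(5 + 2*(-6)) + 122 = -4*(5 - 12) + 122 = -4*(-7) + 122 = 28 + 122 = 150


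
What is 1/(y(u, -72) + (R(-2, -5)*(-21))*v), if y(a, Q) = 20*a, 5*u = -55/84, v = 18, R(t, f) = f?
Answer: 21/39635 ≈ 0.00052984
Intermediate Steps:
u = -11/84 (u = (-55/84)/5 = (-55*1/84)/5 = (⅕)*(-55/84) = -11/84 ≈ -0.13095)
1/(y(u, -72) + (R(-2, -5)*(-21))*v) = 1/(20*(-11/84) - 5*(-21)*18) = 1/(-55/21 + 105*18) = 1/(-55/21 + 1890) = 1/(39635/21) = 21/39635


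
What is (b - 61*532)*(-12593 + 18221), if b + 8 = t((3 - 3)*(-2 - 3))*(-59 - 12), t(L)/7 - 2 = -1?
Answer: -185481996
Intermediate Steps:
t(L) = 7 (t(L) = 14 + 7*(-1) = 14 - 7 = 7)
b = -505 (b = -8 + 7*(-59 - 12) = -8 + 7*(-71) = -8 - 497 = -505)
(b - 61*532)*(-12593 + 18221) = (-505 - 61*532)*(-12593 + 18221) = (-505 - 32452)*5628 = -32957*5628 = -185481996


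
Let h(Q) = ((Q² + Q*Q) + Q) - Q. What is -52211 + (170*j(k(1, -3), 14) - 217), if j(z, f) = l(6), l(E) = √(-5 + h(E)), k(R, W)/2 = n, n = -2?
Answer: -52428 + 170*√67 ≈ -51037.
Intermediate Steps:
h(Q) = 2*Q² (h(Q) = ((Q² + Q²) + Q) - Q = (2*Q² + Q) - Q = (Q + 2*Q²) - Q = 2*Q²)
k(R, W) = -4 (k(R, W) = 2*(-2) = -4)
l(E) = √(-5 + 2*E²)
j(z, f) = √67 (j(z, f) = √(-5 + 2*6²) = √(-5 + 2*36) = √(-5 + 72) = √67)
-52211 + (170*j(k(1, -3), 14) - 217) = -52211 + (170*√67 - 217) = -52211 + (-217 + 170*√67) = -52428 + 170*√67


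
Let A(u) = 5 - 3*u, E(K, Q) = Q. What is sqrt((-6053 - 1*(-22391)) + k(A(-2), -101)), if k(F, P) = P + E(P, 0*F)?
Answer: sqrt(16237) ≈ 127.42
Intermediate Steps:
k(F, P) = P (k(F, P) = P + 0*F = P + 0 = P)
sqrt((-6053 - 1*(-22391)) + k(A(-2), -101)) = sqrt((-6053 - 1*(-22391)) - 101) = sqrt((-6053 + 22391) - 101) = sqrt(16338 - 101) = sqrt(16237)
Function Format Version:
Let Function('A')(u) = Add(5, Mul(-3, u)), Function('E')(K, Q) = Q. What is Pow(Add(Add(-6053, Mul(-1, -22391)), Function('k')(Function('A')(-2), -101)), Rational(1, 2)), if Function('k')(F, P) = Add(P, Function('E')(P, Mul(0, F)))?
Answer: Pow(16237, Rational(1, 2)) ≈ 127.42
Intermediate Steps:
Function('k')(F, P) = P (Function('k')(F, P) = Add(P, Mul(0, F)) = Add(P, 0) = P)
Pow(Add(Add(-6053, Mul(-1, -22391)), Function('k')(Function('A')(-2), -101)), Rational(1, 2)) = Pow(Add(Add(-6053, Mul(-1, -22391)), -101), Rational(1, 2)) = Pow(Add(Add(-6053, 22391), -101), Rational(1, 2)) = Pow(Add(16338, -101), Rational(1, 2)) = Pow(16237, Rational(1, 2))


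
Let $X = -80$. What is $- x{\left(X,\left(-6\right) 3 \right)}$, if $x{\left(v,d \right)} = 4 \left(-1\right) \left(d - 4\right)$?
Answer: $-88$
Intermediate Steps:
$x{\left(v,d \right)} = 16 - 4 d$ ($x{\left(v,d \right)} = - 4 \left(-4 + d\right) = 16 - 4 d$)
$- x{\left(X,\left(-6\right) 3 \right)} = - (16 - 4 \left(\left(-6\right) 3\right)) = - (16 - -72) = - (16 + 72) = \left(-1\right) 88 = -88$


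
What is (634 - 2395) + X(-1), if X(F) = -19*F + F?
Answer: -1743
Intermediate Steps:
X(F) = -18*F
(634 - 2395) + X(-1) = (634 - 2395) - 18*(-1) = -1761 + 18 = -1743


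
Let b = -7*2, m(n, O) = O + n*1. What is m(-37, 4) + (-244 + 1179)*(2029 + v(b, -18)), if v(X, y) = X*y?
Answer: 2132702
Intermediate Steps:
m(n, O) = O + n
b = -14
m(-37, 4) + (-244 + 1179)*(2029 + v(b, -18)) = (4 - 37) + (-244 + 1179)*(2029 - 14*(-18)) = -33 + 935*(2029 + 252) = -33 + 935*2281 = -33 + 2132735 = 2132702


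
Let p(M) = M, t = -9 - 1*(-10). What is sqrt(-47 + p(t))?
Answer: I*sqrt(46) ≈ 6.7823*I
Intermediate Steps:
t = 1 (t = -9 + 10 = 1)
sqrt(-47 + p(t)) = sqrt(-47 + 1) = sqrt(-46) = I*sqrt(46)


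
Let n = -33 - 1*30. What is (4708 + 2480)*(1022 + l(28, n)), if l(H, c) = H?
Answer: 7547400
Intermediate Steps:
n = -63 (n = -33 - 30 = -63)
(4708 + 2480)*(1022 + l(28, n)) = (4708 + 2480)*(1022 + 28) = 7188*1050 = 7547400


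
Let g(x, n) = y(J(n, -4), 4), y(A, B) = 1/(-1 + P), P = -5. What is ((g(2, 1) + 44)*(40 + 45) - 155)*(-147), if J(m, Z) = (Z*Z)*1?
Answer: -1049825/2 ≈ -5.2491e+5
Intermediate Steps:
J(m, Z) = Z**2 (J(m, Z) = Z**2*1 = Z**2)
y(A, B) = -1/6 (y(A, B) = 1/(-1 - 5) = 1/(-6) = -1/6)
g(x, n) = -1/6
((g(2, 1) + 44)*(40 + 45) - 155)*(-147) = ((-1/6 + 44)*(40 + 45) - 155)*(-147) = ((263/6)*85 - 155)*(-147) = (22355/6 - 155)*(-147) = (21425/6)*(-147) = -1049825/2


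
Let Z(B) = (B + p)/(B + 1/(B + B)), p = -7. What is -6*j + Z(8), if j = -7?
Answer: 5434/129 ≈ 42.124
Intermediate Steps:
Z(B) = (-7 + B)/(B + 1/(2*B)) (Z(B) = (B - 7)/(B + 1/(B + B)) = (-7 + B)/(B + 1/(2*B)))
-6*j + Z(8) = -6*(-7) + 2*8*(-7 + 8)/(1 + 2*8²) = 42 + 2*8*1/(1 + 2*64) = 42 + 2*8*1/(1 + 128) = 42 + 2*8*1/129 = 42 + 2*8*(1/129)*1 = 42 + 16/129 = 5434/129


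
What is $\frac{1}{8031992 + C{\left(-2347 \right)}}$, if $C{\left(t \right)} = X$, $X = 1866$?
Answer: $\frac{1}{8033858} \approx 1.2447 \cdot 10^{-7}$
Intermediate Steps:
$C{\left(t \right)} = 1866$
$\frac{1}{8031992 + C{\left(-2347 \right)}} = \frac{1}{8031992 + 1866} = \frac{1}{8033858}$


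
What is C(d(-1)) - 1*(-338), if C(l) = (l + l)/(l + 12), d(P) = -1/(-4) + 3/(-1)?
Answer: 12484/37 ≈ 337.41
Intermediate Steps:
d(P) = -11/4 (d(P) = -1*(-¼) + 3*(-1) = ¼ - 3 = -11/4)
C(l) = 2*l/(12 + l) (C(l) = (2*l)/(12 + l) = 2*l/(12 + l))
C(d(-1)) - 1*(-338) = 2*(-11/4)/(12 - 11/4) - 1*(-338) = 2*(-11/4)/(37/4) + 338 = 2*(-11/4)*(4/37) + 338 = -22/37 + 338 = 12484/37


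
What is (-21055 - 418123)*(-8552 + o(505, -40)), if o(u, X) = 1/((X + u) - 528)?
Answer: 236619005306/63 ≈ 3.7559e+9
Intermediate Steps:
o(u, X) = 1/(-528 + X + u)
(-21055 - 418123)*(-8552 + o(505, -40)) = (-21055 - 418123)*(-8552 + 1/(-528 - 40 + 505)) = -439178*(-8552 + 1/(-63)) = -439178*(-8552 - 1/63) = -439178*(-538777/63) = 236619005306/63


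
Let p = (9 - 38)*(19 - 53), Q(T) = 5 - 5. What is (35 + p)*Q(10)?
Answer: 0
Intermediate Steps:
Q(T) = 0
p = 986 (p = -29*(-34) = 986)
(35 + p)*Q(10) = (35 + 986)*0 = 1021*0 = 0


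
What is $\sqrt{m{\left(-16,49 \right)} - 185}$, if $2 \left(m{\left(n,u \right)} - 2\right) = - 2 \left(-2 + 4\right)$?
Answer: $i \sqrt{185} \approx 13.601 i$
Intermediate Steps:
$m{\left(n,u \right)} = 0$ ($m{\left(n,u \right)} = 2 + \frac{\left(-2\right) \left(-2 + 4\right)}{2} = 2 + \frac{\left(-2\right) 2}{2} = 2 + \frac{1}{2} \left(-4\right) = 2 - 2 = 0$)
$\sqrt{m{\left(-16,49 \right)} - 185} = \sqrt{0 - 185} = \sqrt{-185} = i \sqrt{185}$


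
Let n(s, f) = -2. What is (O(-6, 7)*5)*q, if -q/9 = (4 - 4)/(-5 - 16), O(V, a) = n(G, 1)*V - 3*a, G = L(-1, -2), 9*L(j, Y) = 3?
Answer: 0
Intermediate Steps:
L(j, Y) = ⅓ (L(j, Y) = (⅑)*3 = ⅓)
G = ⅓ ≈ 0.33333
O(V, a) = -3*a - 2*V (O(V, a) = -2*V - 3*a = -3*a - 2*V)
q = 0 (q = -9*(4 - 4)/(-5 - 16) = -0/(-21) = -0*(-1)/21 = -9*0 = 0)
(O(-6, 7)*5)*q = ((-3*7 - 2*(-6))*5)*0 = ((-21 + 12)*5)*0 = -9*5*0 = -45*0 = 0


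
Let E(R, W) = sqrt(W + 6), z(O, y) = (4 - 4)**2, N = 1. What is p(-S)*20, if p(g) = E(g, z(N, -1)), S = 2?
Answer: 20*sqrt(6) ≈ 48.990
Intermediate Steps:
z(O, y) = 0 (z(O, y) = 0**2 = 0)
E(R, W) = sqrt(6 + W)
p(g) = sqrt(6) (p(g) = sqrt(6 + 0) = sqrt(6))
p(-S)*20 = sqrt(6)*20 = 20*sqrt(6)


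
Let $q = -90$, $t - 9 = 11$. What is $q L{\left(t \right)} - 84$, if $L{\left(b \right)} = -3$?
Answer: $186$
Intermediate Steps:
$t = 20$ ($t = 9 + 11 = 20$)
$q L{\left(t \right)} - 84 = \left(-90\right) \left(-3\right) - 84 = 270 - 84 = 186$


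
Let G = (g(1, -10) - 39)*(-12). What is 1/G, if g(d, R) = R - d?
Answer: 1/600 ≈ 0.0016667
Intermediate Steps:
G = 600 (G = ((-10 - 1*1) - 39)*(-12) = ((-10 - 1) - 39)*(-12) = (-11 - 39)*(-12) = -50*(-12) = 600)
1/G = 1/600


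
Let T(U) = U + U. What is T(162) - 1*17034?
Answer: -16710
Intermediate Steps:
T(U) = 2*U
T(162) - 1*17034 = 2*162 - 1*17034 = 324 - 17034 = -16710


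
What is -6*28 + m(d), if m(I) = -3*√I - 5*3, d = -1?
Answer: -183 - 3*I ≈ -183.0 - 3.0*I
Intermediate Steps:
m(I) = -15 - 3*√I (m(I) = -3*√I - 15 = -15 - 3*√I)
-6*28 + m(d) = -6*28 + (-15 - 3*I) = -168 + (-15 - 3*I) = -183 - 3*I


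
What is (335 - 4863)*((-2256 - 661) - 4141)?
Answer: 31958624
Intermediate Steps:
(335 - 4863)*((-2256 - 661) - 4141) = -4528*(-2917 - 4141) = -4528*(-7058) = 31958624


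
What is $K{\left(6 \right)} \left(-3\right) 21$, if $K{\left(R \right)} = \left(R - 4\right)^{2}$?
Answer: $-252$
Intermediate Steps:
$K{\left(R \right)} = \left(-4 + R\right)^{2}$
$K{\left(6 \right)} \left(-3\right) 21 = \left(-4 + 6\right)^{2} \left(-3\right) 21 = 2^{2} \left(-3\right) 21 = 4 \left(-3\right) 21 = \left(-12\right) 21 = -252$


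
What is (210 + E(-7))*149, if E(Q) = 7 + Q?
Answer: 31290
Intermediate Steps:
(210 + E(-7))*149 = (210 + (7 - 7))*149 = (210 + 0)*149 = 210*149 = 31290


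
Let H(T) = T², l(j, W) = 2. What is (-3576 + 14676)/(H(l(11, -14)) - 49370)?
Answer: -5550/24683 ≈ -0.22485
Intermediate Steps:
(-3576 + 14676)/(H(l(11, -14)) - 49370) = (-3576 + 14676)/(2² - 49370) = 11100/(4 - 49370) = 11100/(-49366) = 11100*(-1/49366) = -5550/24683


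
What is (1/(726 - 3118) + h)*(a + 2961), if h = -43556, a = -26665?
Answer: 308702978739/299 ≈ 1.0325e+9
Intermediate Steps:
(1/(726 - 3118) + h)*(a + 2961) = (1/(726 - 3118) - 43556)*(-26665 + 2961) = (1/(-2392) - 43556)*(-23704) = (-1/2392 - 43556)*(-23704) = -104185953/2392*(-23704) = 308702978739/299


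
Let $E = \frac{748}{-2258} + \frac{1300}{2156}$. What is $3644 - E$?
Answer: $\frac{2217321625}{608531} \approx 3643.7$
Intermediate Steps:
$E = \frac{165339}{608531}$ ($E = 748 \left(- \frac{1}{2258}\right) + 1300 \cdot \frac{1}{2156} = - \frac{374}{1129} + \frac{325}{539} = \frac{165339}{608531} \approx 0.2717$)
$3644 - E = 3644 - \frac{165339}{608531} = \frac{2217321625}{608531}$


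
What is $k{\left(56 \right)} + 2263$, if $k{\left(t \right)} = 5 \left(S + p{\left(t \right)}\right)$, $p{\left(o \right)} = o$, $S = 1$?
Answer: $2548$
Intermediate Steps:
$k{\left(t \right)} = 5 + 5 t$ ($k{\left(t \right)} = 5 \left(1 + t\right) = 5 + 5 t$)
$k{\left(56 \right)} + 2263 = \left(5 + 5 \cdot 56\right) + 2263 = \left(5 + 280\right) + 2263 = 285 + 2263 = 2548$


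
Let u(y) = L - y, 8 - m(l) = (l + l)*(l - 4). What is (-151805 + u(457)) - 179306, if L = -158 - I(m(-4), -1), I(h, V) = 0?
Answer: -331726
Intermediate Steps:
m(l) = 8 - 2*l*(-4 + l) (m(l) = 8 - (l + l)*(l - 4) = 8 - 2*l*(-4 + l))
L = -158 (L = -158 - 1*0 = -158 + 0 = -158)
u(y) = -158 - y
(-151805 + u(457)) - 179306 = (-151805 + (-158 - 1*457)) - 179306 = (-151805 + (-158 - 457)) - 179306 = (-151805 - 615) - 179306 = -152420 - 179306 = -331726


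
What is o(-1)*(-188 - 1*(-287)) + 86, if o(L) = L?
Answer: -13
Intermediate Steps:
o(-1)*(-188 - 1*(-287)) + 86 = -(-188 - 1*(-287)) + 86 = -(-188 + 287) + 86 = -1*99 + 86 = -99 + 86 = -13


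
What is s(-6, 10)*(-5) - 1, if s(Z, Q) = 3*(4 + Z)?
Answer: 29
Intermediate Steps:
s(Z, Q) = 12 + 3*Z
s(-6, 10)*(-5) - 1 = (12 + 3*(-6))*(-5) - 1 = (12 - 18)*(-5) - 1 = -6*(-5) - 1 = 30 - 1 = 29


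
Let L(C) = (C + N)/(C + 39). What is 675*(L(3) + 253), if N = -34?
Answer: 2383875/14 ≈ 1.7028e+5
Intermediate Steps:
L(C) = (-34 + C)/(39 + C) (L(C) = (C - 34)/(C + 39) = (-34 + C)/(39 + C))
675*(L(3) + 253) = 675*((-34 + 3)/(39 + 3) + 253) = 675*(-31/42 + 253) = 675*(10595/42) = 2383875/14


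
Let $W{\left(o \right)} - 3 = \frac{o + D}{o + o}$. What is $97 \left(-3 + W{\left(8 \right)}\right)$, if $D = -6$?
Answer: $\frac{97}{8} \approx 12.125$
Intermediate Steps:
$W{\left(o \right)} = 3 + \frac{-6 + o}{2 o}$ ($W{\left(o \right)} = 3 + \frac{o - 6}{o + o} = 3 + \frac{-6 + o}{2 o}$)
$97 \left(-3 + W{\left(8 \right)}\right) = 97 \left(-3 + \left(\frac{7}{2} - \frac{3}{8}\right)\right) = 97 \left(-3 + \frac{25}{8}\right) = 97 \cdot \frac{1}{8} = \frac{97}{8}$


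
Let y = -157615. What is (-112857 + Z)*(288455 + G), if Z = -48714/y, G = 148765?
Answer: -1555445769526404/31523 ≈ -4.9343e+10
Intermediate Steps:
Z = 48714/157615 (Z = -48714/(-157615) = -48714*(-1/157615) = 48714/157615 ≈ 0.30907)
(-112857 + Z)*(288455 + G) = (-112857 + 48714/157615)*(288455 + 148765) = -17787907341/157615*437220 = -1555445769526404/31523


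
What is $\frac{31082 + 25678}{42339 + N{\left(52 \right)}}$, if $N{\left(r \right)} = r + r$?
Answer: $\frac{56760}{42443} \approx 1.3373$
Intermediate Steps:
$N{\left(r \right)} = 2 r$
$\frac{31082 + 25678}{42339 + N{\left(52 \right)}} = \frac{31082 + 25678}{42339 + 2 \cdot 52} = \frac{56760}{42339 + 104} = \frac{56760}{42443}$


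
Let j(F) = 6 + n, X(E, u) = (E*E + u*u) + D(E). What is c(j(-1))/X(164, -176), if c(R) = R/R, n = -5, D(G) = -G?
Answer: 1/57708 ≈ 1.7329e-5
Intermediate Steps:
X(E, u) = E² + u² - E (X(E, u) = (E*E + u*u) - E = (E² + u²) - E = E² + u² - E)
j(F) = 1 (j(F) = 6 - 5 = 1)
c(R) = 1
c(j(-1))/X(164, -176) = 1/(164² + (-176)² - 1*164) = 1/(26896 + 30976 - 164) = 1/57708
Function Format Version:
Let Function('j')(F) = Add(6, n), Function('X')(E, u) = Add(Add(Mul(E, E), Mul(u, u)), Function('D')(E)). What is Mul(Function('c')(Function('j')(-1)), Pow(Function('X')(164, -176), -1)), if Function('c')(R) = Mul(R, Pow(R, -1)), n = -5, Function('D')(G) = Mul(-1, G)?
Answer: Rational(1, 57708) ≈ 1.7329e-5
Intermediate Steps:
Function('X')(E, u) = Add(Pow(E, 2), Pow(u, 2), Mul(-1, E)) (Function('X')(E, u) = Add(Add(Mul(E, E), Mul(u, u)), Mul(-1, E)) = Add(Add(Pow(E, 2), Pow(u, 2)), Mul(-1, E)) = Add(Pow(E, 2), Pow(u, 2), Mul(-1, E)))
Function('j')(F) = 1 (Function('j')(F) = Add(6, -5) = 1)
Function('c')(R) = 1
Mul(Function('c')(Function('j')(-1)), Pow(Function('X')(164, -176), -1)) = Mul(1, Pow(Add(Pow(164, 2), Pow(-176, 2), Mul(-1, 164)), -1)) = Mul(1, Pow(Add(26896, 30976, -164), -1)) = Mul(1, Pow(57708, -1)) = Mul(1, Rational(1, 57708)) = Rational(1, 57708)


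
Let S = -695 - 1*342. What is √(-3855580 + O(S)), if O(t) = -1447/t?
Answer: I*√4146169708481/1037 ≈ 1963.6*I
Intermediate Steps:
S = -1037 (S = -695 - 342 = -1037)
√(-3855580 + O(S)) = √(-3855580 - 1447/(-1037)) = √(-3855580 - 1447*(-1/1037)) = √(-3855580 + 1447/1037) = √(-3998235013/1037) = I*√4146169708481/1037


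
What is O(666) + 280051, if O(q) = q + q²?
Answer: 724273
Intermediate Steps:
O(666) + 280051 = 666*(1 + 666) + 280051 = 666*667 + 280051 = 444222 + 280051 = 724273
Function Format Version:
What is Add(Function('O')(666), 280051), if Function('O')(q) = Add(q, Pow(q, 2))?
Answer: 724273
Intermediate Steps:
Add(Function('O')(666), 280051) = Add(Mul(666, Add(1, 666)), 280051) = Add(Mul(666, 667), 280051) = Add(444222, 280051) = 724273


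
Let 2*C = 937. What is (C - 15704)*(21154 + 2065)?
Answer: -707506149/2 ≈ -3.5375e+8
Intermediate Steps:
C = 937/2 (C = (½)*937 = 937/2 ≈ 468.50)
(C - 15704)*(21154 + 2065) = (937/2 - 15704)*(21154 + 2065) = -30471/2*23219 = -707506149/2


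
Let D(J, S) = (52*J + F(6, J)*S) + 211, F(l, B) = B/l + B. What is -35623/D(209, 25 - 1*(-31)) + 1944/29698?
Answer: -1514774409/1101810649 ≈ -1.3748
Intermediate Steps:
F(l, B) = B + B/l (F(l, B) = B/l + B = B + B/l)
D(J, S) = 211 + 52*J + 7*J*S/6 (D(J, S) = (52*J + (J + J/6)*S) + 211 = (52*J + (7*J/6)*S) + 211 = (52*J + 7*J*S/6) + 211 = 211 + 52*J + 7*J*S/6)
-35623/D(209, 25 - 1*(-31)) + 1944/29698 = -35623/(211 + 52*209 + (7/6)*209*(25 - 1*(-31))) + 1944/29698 = -35623/(211 + 10868 + (7/6)*209*(25 + 31)) + 1944*(1/29698) = -35623/(211 + 10868 + (7/6)*209*56) + 972/14849 = -35623/(211 + 10868 + 40964/3) + 972/14849 = -35623/74201/3 + 972/14849 = -35623*3/74201 + 972/14849 = -106869/74201 + 972/14849 = -1514774409/1101810649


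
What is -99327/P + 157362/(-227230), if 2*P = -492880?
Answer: -1621021707/5599856120 ≈ -0.28948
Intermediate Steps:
P = -246440 (P = (1/2)*(-492880) = -246440)
-99327/P + 157362/(-227230) = -99327/(-246440) + 157362/(-227230) = -99327*(-1/246440) + 157362*(-1/227230) = 99327/246440 - 78681/113615 = -1621021707/5599856120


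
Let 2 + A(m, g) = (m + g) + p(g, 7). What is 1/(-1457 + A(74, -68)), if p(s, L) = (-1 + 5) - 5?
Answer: -1/1454 ≈ -0.00068776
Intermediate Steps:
p(s, L) = -1 (p(s, L) = 4 - 5 = -1)
A(m, g) = -3 + g + m (A(m, g) = -2 + ((m + g) - 1) = -2 + ((g + m) - 1) = -2 + (-1 + g + m) = -3 + g + m)
1/(-1457 + A(74, -68)) = 1/(-1457 + (-3 - 68 + 74)) = 1/(-1457 + 3) = 1/(-1454) = -1/1454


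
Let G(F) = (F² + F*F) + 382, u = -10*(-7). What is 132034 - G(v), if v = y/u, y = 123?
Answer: 322532271/2450 ≈ 1.3165e+5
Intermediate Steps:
u = 70
v = 123/70 ≈ 1.7571
G(F) = 382 + 2*F² (G(F) = (F² + F²) + 382 = 2*F² + 382 = 382 + 2*F²)
132034 - G(v) = 132034 - (382 + 2*(123/70)²) = 132034 - (382 + 2*(15129/4900)) = 132034 - (382 + 15129/2450) = 132034 - 1*951029/2450 = 132034 - 951029/2450 = 322532271/2450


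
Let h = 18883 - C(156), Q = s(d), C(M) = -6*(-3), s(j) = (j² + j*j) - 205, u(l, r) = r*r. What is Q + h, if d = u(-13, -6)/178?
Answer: 147806508/7921 ≈ 18660.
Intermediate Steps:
u(l, r) = r²
d = 18/89 (d = (-6)²/178 = 36*(1/178) = 18/89 ≈ 0.20225)
s(j) = -205 + 2*j² (s(j) = (j² + j²) - 205 = 2*j² - 205 = -205 + 2*j²)
C(M) = 18
Q = -1623157/7921 (Q = -205 + 2*(18/89)² = -205 + 2*(324/7921) = -205 + 648/7921 = -1623157/7921 ≈ -204.92)
h = 18865 (h = 18883 - 1*18 = 18883 - 18 = 18865)
Q + h = -1623157/7921 + 18865 = 147806508/7921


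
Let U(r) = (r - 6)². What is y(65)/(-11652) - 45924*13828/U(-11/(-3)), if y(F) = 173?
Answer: -66595067674973/570948 ≈ -1.1664e+8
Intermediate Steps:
U(r) = (-6 + r)²
y(65)/(-11652) - 45924*13828/U(-11/(-3)) = 173/(-11652) - 45924*13828/(-6 - 11/(-3))² = 173*(-1/11652) - 45924*13828/(-6 - 11*(-⅓))² = -173/11652 - 45924*13828/(-6 + 11/3)² = -173/11652 - 45924/((-7/3)²*(1/13828)) = -173/11652 - 45924/((49/9)*(1/13828)) = -173/11652 - 45924/49/124452 = -173/11652 - 45924*124452/49 = -173/11652 - 5715333648/49 = -66595067674973/570948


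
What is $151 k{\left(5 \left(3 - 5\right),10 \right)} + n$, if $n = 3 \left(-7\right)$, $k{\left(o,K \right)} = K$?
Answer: $1489$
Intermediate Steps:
$n = -21$
$151 k{\left(5 \left(3 - 5\right),10 \right)} + n = 151 \cdot 10 - 21 = 1510 - 21 = 1489$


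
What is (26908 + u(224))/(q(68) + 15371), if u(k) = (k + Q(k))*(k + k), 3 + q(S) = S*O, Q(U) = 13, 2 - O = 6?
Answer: 33271/3774 ≈ 8.8158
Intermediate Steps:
O = -4 (O = 2 - 1*6 = 2 - 6 = -4)
q(S) = -3 - 4*S (q(S) = -3 + S*(-4) = -3 - 4*S)
u(k) = 2*k*(13 + k) (u(k) = (k + 13)*(k + k) = (13 + k)*(2*k) = 2*k*(13 + k))
(26908 + u(224))/(q(68) + 15371) = (26908 + 2*224*(13 + 224))/((-3 - 4*68) + 15371) = (26908 + 2*224*237)/((-3 - 272) + 15371) = (26908 + 106176)/(-275 + 15371) = 133084/15096 = 133084*(1/15096) = 33271/3774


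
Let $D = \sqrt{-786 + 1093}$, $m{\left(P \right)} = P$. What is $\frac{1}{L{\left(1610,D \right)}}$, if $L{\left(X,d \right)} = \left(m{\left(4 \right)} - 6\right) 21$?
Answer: $- \frac{1}{42} \approx -0.02381$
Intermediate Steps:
$D = \sqrt{307} \approx 17.521$
$L{\left(X,d \right)} = -42$ ($L{\left(X,d \right)} = \left(4 - 6\right) 21 = \left(-2\right) 21 = -42$)
$\frac{1}{L{\left(1610,D \right)}} = \frac{1}{-42} = - \frac{1}{42}$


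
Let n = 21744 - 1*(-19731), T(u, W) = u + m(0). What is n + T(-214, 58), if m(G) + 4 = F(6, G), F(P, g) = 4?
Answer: 41261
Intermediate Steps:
m(G) = 0 (m(G) = -4 + 4 = 0)
T(u, W) = u (T(u, W) = u + 0 = u)
n = 41475 (n = 21744 + 19731 = 41475)
n + T(-214, 58) = 41475 - 214 = 41261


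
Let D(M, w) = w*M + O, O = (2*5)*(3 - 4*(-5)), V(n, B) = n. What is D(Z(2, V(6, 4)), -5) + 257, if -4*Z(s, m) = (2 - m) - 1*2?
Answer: 959/2 ≈ 479.50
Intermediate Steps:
O = 230 (O = 10*(3 + 20) = 10*23 = 230)
Z(s, m) = m/4 (Z(s, m) = -((2 - m) - 1*2)/4 = -((2 - m) - 2)/4 = -(-1)*m/4 = m/4)
D(M, w) = 230 + M*w (D(M, w) = w*M + 230 = M*w + 230 = 230 + M*w)
D(Z(2, V(6, 4)), -5) + 257 = (230 + ((¼)*6)*(-5)) + 257 = (230 + (3/2)*(-5)) + 257 = (230 - 15/2) + 257 = 445/2 + 257 = 959/2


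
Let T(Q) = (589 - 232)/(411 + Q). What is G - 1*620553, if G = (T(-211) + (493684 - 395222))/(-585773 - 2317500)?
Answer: -360326973686557/580654600 ≈ -6.2055e+5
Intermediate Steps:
T(Q) = 357/(411 + Q)
G = -19692757/580654600 (G = (357/(411 - 211) + (493684 - 395222))/(-585773 - 2317500) = (357/200 + 98462)/(-2903273) = (357*(1/200) + 98462)*(-1/2903273) = (357/200 + 98462)*(-1/2903273) = (19692757/200)*(-1/2903273) = -19692757/580654600 ≈ -0.033915)
G - 1*620553 = -19692757/580654600 - 1*620553 = -19692757/580654600 - 620553 = -360326973686557/580654600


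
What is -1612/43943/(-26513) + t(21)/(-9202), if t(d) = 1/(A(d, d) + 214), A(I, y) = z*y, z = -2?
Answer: 1386322569/1843992925942696 ≈ 7.5180e-7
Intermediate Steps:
A(I, y) = -2*y
t(d) = 1/(214 - 2*d) (t(d) = 1/(-2*d + 214) = 1/(214 - 2*d))
-1612/43943/(-26513) + t(21)/(-9202) = -1612/43943/(-26513) + (1/(2*(107 - 1*21)))/(-9202) = -1612*1/43943*(-1/26513) + (1/(2*(107 - 21)))*(-1/9202) = -1612/43943*(-1/26513) + ((½)/86)*(-1/9202) = 1612/1165060759 + ((½)*(1/86))*(-1/9202) = 1612/1165060759 + (1/172)*(-1/9202) = 1612/1165060759 - 1/1582744 = 1386322569/1843992925942696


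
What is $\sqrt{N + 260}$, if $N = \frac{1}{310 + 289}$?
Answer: $\frac{\sqrt{93288859}}{599} \approx 16.125$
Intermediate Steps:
$N = \frac{1}{599} \approx 0.0016694$
$\sqrt{N + 260} = \sqrt{\frac{1}{599} + 260} = \sqrt{\frac{155741}{599}} = \frac{\sqrt{93288859}}{599}$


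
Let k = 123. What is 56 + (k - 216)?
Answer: -37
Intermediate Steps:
56 + (k - 216) = 56 + (123 - 216) = 56 - 93 = -37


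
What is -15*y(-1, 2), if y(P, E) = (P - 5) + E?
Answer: 60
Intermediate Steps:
y(P, E) = -5 + E + P (y(P, E) = (-5 + P) + E = -5 + E + P)
-15*y(-1, 2) = -15*(-5 + 2 - 1) = -15*(-4) = 60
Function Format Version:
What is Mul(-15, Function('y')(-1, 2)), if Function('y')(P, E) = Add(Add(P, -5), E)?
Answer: 60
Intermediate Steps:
Function('y')(P, E) = Add(-5, E, P) (Function('y')(P, E) = Add(Add(-5, P), E) = Add(-5, E, P))
Mul(-15, Function('y')(-1, 2)) = Mul(-15, Add(-5, 2, -1)) = Mul(-15, -4) = 60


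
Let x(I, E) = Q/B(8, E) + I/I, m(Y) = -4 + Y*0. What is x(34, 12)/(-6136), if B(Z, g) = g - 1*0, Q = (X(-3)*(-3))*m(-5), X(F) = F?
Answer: 1/3068 ≈ 0.00032595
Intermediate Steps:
m(Y) = -4 (m(Y) = -4 + 0 = -4)
Q = -36 (Q = -3*(-3)*(-4) = 9*(-4) = -36)
B(Z, g) = g (B(Z, g) = g + 0 = g)
x(I, E) = 1 - 36/E (x(I, E) = -36/E + I/I = -36/E + 1 = 1 - 36/E)
x(34, 12)/(-6136) = ((-36 + 12)/12)/(-6136) = ((1/12)*(-24))*(-1/6136) = -2*(-1/6136) = 1/3068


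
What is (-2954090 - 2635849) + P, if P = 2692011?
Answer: -2897928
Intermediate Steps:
(-2954090 - 2635849) + P = (-2954090 - 2635849) + 2692011 = -5589939 + 2692011 = -2897928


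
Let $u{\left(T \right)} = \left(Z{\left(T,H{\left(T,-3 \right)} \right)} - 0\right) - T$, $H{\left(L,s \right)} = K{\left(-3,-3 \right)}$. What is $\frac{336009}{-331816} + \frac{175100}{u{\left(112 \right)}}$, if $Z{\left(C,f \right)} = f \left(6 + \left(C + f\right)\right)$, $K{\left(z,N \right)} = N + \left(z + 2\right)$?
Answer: $- \frac{7286479339}{23558936} \approx -309.29$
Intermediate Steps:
$K{\left(z,N \right)} = 2 + N + z$ ($K{\left(z,N \right)} = N + \left(2 + z\right) = 2 + N + z$)
$H{\left(L,s \right)} = -4$ ($H{\left(L,s \right)} = 2 - 3 - 3 = -4$)
$Z{\left(C,f \right)} = f \left(6 + C + f\right)$
$u{\left(T \right)} = -8 - 5 T$ ($u{\left(T \right)} = \left(- 4 \left(6 + T - 4\right) - 0\right) - T = \left(- 4 \left(2 + T\right) + 0\right) - T = \left(\left(-8 - 4 T\right) + 0\right) - T = \left(-8 - 4 T\right) - T = -8 - 5 T$)
$\frac{336009}{-331816} + \frac{175100}{u{\left(112 \right)}} = \frac{336009}{-331816} + \frac{175100}{-8 - 560} = 336009 \left(- \frac{1}{331816}\right) + \frac{175100}{-8 - 560} = - \frac{336009}{331816} + \frac{175100}{-568} = - \frac{336009}{331816} + 175100 \left(- \frac{1}{568}\right) = - \frac{336009}{331816} - \frac{43775}{142} = - \frac{7286479339}{23558936}$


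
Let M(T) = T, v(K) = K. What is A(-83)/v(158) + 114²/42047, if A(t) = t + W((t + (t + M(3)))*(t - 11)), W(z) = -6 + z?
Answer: 33818701/349654 ≈ 96.720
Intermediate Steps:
A(t) = -6 + t + (-11 + t)*(3 + 2*t) (A(t) = t + (-6 + (t + (t + 3))*(t - 11)) = t + (-6 + (t + (3 + t))*(-11 + t)) = t + (-6 + (3 + 2*t)*(-11 + t)) = t + (-6 + (-11 + t)*(3 + 2*t)) = -6 + t + (-11 + t)*(3 + 2*t))
A(-83)/v(158) + 114²/42047 = (-39 - 18*(-83) + 2*(-83)²)/158 + 114²/42047 = (-39 + 1494 + 2*6889)*(1/158) + 12996*(1/42047) = (-39 + 1494 + 13778)*(1/158) + 684/2213 = 15233*(1/158) + 684/2213 = 15233/158 + 684/2213 = 33818701/349654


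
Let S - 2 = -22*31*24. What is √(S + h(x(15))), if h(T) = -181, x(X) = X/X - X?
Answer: I*√16547 ≈ 128.64*I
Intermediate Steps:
x(X) = 1 - X
S = -16366 (S = 2 - 22*31*24 = 2 - 682*24 = 2 - 16368 = -16366)
√(S + h(x(15))) = √(-16366 - 181) = √(-16547) = I*√16547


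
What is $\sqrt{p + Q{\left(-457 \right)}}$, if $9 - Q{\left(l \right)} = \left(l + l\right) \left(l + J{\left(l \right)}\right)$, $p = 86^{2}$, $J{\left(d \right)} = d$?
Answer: $3 i \sqrt{91999} \approx 909.94 i$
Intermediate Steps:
$p = 7396$
$Q{\left(l \right)} = 9 - 4 l^{2}$ ($Q{\left(l \right)} = 9 - \left(l + l\right) \left(l + l\right) = 9 - 2 l 2 l = 9 - 4 l^{2}$)
$\sqrt{p + Q{\left(-457 \right)}} = \sqrt{7396 + \left(9 - 4 \left(-457\right)^{2}\right)} = \sqrt{7396 + \left(9 - 835396\right)} = \sqrt{7396 - 835387} = \sqrt{-827991} = 3 i \sqrt{91999}$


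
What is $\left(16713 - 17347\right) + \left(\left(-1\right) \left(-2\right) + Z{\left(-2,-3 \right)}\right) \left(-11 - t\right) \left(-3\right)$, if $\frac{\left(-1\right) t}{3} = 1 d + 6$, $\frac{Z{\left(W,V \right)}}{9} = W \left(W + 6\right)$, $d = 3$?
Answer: $2726$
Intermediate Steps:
$Z{\left(W,V \right)} = 9 W \left(6 + W\right)$ ($Z{\left(W,V \right)} = 9 W \left(W + 6\right) = 9 W \left(6 + W\right)$)
$t = -27$ ($t = - 3 \left(1 \cdot 3 + 6\right) = - 3 \left(3 + 6\right) = \left(-3\right) 9 = -27$)
$\left(16713 - 17347\right) + \left(\left(-1\right) \left(-2\right) + Z{\left(-2,-3 \right)}\right) \left(-11 - t\right) \left(-3\right) = \left(16713 - 17347\right) + \left(\left(-1\right) \left(-2\right) + 9 \left(-2\right) \left(6 - 2\right)\right) \left(-11 - -27\right) \left(-3\right) = -634 + \left(2 + 9 \left(-2\right) 4\right) \left(-11 + 27\right) \left(-3\right) = -634 + \left(2 - 72\right) 16 \left(-3\right) = -634 + \left(-70\right) 16 \left(-3\right) = -634 - -3360 = -634 + 3360 = 2726$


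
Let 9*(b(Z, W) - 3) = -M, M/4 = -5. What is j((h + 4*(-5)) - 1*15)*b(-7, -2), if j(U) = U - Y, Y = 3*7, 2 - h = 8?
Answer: -2914/9 ≈ -323.78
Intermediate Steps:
h = -6 (h = 2 - 1*8 = 2 - 8 = -6)
M = -20 (M = 4*(-5) = -20)
b(Z, W) = 47/9 (b(Z, W) = 3 + (-1*(-20))/9 = 3 + (⅑)*20 = 3 + 20/9 = 47/9)
Y = 21
j(U) = -21 + U (j(U) = U - 1*21 = U - 21 = -21 + U)
j((h + 4*(-5)) - 1*15)*b(-7, -2) = (-21 + ((-6 + 4*(-5)) - 1*15))*(47/9) = (-21 + ((-6 - 20) - 15))*(47/9) = (-21 + (-26 - 15))*(47/9) = (-21 - 41)*(47/9) = -62*47/9 = -2914/9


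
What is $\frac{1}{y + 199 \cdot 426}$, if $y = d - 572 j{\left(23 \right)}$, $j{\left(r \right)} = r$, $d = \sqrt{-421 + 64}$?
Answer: $\frac{71618}{5129138281} - \frac{i \sqrt{357}}{5129138281} \approx 1.3963 \cdot 10^{-5} - 3.6837 \cdot 10^{-9} i$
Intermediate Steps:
$d = i \sqrt{357}$ ($d = \sqrt{-357} = i \sqrt{357} \approx 18.894 i$)
$y = -13156 + i \sqrt{357}$ ($y = i \sqrt{357} - 13156 = -13156 + i \sqrt{357} \approx -13156.0 + 18.894 i$)
$\frac{1}{y + 199 \cdot 426} = \frac{1}{\left(-13156 + i \sqrt{357}\right) + 199 \cdot 426} = \frac{1}{\left(-13156 + i \sqrt{357}\right) + 84774} = \frac{1}{71618 + i \sqrt{357}}$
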